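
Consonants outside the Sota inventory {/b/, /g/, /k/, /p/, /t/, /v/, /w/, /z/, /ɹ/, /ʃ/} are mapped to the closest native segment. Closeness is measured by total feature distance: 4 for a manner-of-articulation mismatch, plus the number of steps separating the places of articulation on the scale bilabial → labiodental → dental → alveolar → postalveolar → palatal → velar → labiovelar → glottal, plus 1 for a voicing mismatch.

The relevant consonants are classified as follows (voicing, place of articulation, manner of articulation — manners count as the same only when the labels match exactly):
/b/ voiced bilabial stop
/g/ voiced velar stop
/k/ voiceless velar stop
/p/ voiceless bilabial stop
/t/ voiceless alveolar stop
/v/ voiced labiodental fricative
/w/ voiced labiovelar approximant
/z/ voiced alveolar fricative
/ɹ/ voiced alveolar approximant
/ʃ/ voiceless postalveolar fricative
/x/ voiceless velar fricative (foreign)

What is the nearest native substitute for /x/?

ʃ

/ʃ/ is closest: same manner (fricative), place distance 2 (velar→postalveolar), same voicing; total 2. Next closest is /k/ at distance 4.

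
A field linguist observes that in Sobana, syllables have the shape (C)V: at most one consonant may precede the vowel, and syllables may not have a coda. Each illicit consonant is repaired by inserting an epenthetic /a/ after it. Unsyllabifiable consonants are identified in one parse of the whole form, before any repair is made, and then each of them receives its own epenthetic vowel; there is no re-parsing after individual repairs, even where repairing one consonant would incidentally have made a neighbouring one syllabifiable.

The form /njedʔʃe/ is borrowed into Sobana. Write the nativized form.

najedaʔaʃe

The consonants /n/, /d/, /ʔ/ cannot be parsed into a legal (C)V syllable (no codas are permitted; onsets are limited to one consonant).
Epenthesis after each stranded consonant: /n/ → /na/, /d/ → /da/, /ʔ/ → /ʔa/.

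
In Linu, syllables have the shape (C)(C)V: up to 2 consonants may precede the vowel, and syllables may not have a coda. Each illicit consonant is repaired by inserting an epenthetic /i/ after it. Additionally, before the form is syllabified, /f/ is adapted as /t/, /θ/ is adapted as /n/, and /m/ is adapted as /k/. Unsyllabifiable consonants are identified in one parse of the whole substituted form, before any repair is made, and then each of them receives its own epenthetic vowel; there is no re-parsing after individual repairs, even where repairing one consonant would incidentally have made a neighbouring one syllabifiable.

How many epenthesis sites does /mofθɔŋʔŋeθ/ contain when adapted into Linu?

After substitution the input is /kotnɔŋʔŋen/.
The unsyllabifiable consonants are /ŋ/, /n/; each receives one epenthetic vowel.

2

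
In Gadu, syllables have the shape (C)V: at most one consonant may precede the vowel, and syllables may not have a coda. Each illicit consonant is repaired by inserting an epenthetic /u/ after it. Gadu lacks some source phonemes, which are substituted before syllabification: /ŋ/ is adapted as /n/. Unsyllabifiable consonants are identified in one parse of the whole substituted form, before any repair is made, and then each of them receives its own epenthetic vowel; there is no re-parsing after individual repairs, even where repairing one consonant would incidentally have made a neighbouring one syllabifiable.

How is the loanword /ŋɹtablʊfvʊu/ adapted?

Substitution: /ŋ/ → /n/, giving /nɹtablʊfvʊu/.
The consonants /n/, /ɹ/, /b/, /f/ cannot be parsed into a legal (C)V syllable (no codas are permitted; onsets are limited to one consonant).
Epenthesis after each stranded consonant: /n/ → /nu/, /ɹ/ → /ɹu/, /b/ → /bu/, /f/ → /fu/.

nuɹutabulʊfuvʊu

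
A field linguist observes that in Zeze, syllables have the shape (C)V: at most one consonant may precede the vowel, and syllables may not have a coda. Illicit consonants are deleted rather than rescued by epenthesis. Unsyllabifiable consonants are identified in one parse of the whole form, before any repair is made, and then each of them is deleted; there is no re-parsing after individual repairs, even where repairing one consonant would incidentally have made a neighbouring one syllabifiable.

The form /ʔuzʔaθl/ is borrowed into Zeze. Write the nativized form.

Under (C)V, the unsyllabifiable consonants are /z/, /θ/, /l/ (no codas are permitted; onsets are limited to one consonant).
Each unlicensed consonant is deleted: /z/, /θ/, /l/.

ʔuʔa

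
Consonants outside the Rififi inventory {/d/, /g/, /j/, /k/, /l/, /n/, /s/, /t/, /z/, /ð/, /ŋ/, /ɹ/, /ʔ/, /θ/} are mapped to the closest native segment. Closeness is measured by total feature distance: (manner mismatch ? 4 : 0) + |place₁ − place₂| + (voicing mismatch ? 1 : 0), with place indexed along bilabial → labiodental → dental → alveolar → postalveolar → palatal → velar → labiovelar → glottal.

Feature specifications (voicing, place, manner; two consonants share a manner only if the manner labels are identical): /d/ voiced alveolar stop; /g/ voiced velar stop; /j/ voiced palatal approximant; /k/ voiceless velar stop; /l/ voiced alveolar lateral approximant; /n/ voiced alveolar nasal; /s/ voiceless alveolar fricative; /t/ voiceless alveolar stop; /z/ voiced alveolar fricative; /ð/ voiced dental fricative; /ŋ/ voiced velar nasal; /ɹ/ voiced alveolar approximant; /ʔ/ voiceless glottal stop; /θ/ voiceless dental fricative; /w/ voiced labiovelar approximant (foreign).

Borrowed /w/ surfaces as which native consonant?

j

/j/ is closest: same manner (approximant), place distance 2 (labiovelar→palatal), same voicing; total 2. Next closest is /ɹ/ at distance 4.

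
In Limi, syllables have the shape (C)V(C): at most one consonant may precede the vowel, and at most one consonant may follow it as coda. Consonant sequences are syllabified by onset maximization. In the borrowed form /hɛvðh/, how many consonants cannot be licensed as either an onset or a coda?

2

Syllabifying with onset maximization leaves /ð/, /h/ stranded (at most one coda consonant is licensed; onsets are limited to one consonant).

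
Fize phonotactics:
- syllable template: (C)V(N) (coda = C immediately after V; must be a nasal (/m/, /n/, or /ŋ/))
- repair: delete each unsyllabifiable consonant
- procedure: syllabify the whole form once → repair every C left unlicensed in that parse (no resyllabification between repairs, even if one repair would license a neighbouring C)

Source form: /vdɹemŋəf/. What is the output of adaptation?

ɹemŋə

Syllabifying with onset maximization leaves /v/, /d/, /f/ stranded (only a nasal (/m/, /n/, or /ŋ/) is licensed in coda position; onsets are limited to one consonant).
Each unlicensed consonant is deleted: /v/, /d/, /f/.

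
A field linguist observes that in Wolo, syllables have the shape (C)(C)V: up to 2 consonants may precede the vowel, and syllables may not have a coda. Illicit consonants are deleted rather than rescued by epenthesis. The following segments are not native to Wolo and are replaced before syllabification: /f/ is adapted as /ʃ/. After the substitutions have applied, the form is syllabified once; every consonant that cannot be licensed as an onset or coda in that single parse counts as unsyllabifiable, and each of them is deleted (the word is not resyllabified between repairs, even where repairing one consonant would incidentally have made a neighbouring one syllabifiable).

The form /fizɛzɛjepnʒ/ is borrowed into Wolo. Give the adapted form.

ʃizɛzɛje

Substitution: /f/ → /ʃ/, giving /ʃizɛzɛjepnʒ/.
The consonants /p/, /n/, /ʒ/ cannot be parsed into a legal (C)(C)V syllable (no codas are permitted; onsets may contain at most 2 consonants).
Each unlicensed consonant is deleted: /p/, /n/, /ʒ/.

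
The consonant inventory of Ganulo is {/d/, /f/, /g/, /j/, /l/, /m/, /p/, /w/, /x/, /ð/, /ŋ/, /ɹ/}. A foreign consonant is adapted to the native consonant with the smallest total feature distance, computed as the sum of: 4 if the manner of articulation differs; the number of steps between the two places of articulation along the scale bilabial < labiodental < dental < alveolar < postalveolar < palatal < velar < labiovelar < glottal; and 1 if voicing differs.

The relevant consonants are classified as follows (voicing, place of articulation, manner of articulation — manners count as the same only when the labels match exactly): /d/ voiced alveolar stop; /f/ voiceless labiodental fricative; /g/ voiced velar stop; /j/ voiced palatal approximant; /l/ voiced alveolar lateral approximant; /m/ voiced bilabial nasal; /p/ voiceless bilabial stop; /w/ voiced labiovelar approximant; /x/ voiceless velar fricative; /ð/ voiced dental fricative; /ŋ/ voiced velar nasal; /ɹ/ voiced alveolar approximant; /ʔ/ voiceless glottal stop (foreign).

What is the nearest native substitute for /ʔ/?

/g/ is closest: same manner (stop), place distance 2 (glottal→velar), voicing differs (+1); total 3. Next closest is /d/ at distance 6.

g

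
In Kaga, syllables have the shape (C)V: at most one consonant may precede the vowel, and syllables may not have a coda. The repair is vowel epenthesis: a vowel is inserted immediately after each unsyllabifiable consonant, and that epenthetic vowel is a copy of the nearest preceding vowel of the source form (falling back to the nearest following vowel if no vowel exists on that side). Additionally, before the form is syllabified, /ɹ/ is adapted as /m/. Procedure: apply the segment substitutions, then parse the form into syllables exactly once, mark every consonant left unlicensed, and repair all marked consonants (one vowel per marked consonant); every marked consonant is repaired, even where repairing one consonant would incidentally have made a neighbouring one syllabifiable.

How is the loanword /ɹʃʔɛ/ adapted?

mɛʃɛʔɛ

Substitution: /ɹ/ → /m/, giving /mʃʔɛ/.
Under (C)V, the unsyllabifiable consonants are /m/, /ʃ/ (no codas are permitted; onsets are limited to one consonant).
Inserting the epenthetic vowel yields /m/ → /mɛ/, /ʃ/ → /ʃɛ/.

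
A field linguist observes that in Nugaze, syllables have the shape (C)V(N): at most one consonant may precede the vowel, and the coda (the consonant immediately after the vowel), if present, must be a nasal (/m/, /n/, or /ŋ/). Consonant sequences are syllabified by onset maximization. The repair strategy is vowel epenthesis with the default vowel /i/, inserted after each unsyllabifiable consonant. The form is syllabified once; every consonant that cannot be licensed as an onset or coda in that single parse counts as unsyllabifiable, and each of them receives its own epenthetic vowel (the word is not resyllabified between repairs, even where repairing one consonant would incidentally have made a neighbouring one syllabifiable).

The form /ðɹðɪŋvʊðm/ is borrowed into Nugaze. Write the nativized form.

Under (C)V(N), the unsyllabifiable consonants are /ð/, /ɹ/, /ð/, /m/ (only a nasal (/m/, /n/, or /ŋ/) is licensed in coda position; onsets are limited to one consonant).
Epenthesis after each stranded consonant: /ð/ → /ði/, /ɹ/ → /ɹi/, /ð/ → /ði/, /m/ → /mi/.

ðiɹiðɪŋvʊðimi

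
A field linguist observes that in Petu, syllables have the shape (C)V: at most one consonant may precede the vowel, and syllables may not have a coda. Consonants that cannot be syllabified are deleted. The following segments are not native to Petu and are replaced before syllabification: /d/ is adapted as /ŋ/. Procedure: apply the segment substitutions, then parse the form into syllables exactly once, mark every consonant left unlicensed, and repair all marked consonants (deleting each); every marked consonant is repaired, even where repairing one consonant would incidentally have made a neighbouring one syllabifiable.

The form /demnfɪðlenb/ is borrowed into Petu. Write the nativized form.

ŋefɪle

Substitution: /d/ → /ŋ/, giving /ŋemnfɪðlenb/.
The consonants /m/, /n/, /ð/, /n/, /b/ cannot be parsed into a legal (C)V syllable (no codas are permitted; onsets are limited to one consonant).
Each unlicensed consonant is deleted: /m/, /n/, /ð/, /n/, /b/.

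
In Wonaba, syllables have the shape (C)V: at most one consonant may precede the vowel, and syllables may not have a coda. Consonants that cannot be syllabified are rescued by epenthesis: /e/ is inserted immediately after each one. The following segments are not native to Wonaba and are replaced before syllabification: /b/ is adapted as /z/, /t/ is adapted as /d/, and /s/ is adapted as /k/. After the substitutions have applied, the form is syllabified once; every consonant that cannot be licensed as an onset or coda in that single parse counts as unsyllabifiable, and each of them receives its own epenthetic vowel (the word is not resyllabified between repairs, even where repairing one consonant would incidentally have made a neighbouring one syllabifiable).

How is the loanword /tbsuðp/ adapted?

Substitution: /t/ → /d/, /b/ → /z/, /s/ → /k/, giving /dzkuðp/.
Under (C)V, the unsyllabifiable consonants are /d/, /z/, /ð/, /p/ (no codas are permitted; onsets are limited to one consonant).
Inserting the epenthetic vowel yields /d/ → /de/, /z/ → /ze/, /ð/ → /ðe/, /p/ → /pe/.

dezekuðepe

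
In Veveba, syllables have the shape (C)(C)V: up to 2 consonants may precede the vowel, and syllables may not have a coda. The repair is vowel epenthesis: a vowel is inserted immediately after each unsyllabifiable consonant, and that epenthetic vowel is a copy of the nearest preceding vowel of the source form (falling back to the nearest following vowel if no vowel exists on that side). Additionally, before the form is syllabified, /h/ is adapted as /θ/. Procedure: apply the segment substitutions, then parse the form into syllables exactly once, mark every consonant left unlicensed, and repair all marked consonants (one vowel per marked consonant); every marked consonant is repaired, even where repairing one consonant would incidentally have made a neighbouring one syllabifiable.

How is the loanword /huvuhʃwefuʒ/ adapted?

Substitution: /h/ → /θ/, giving /θuvuθʃwefuʒ/.
Under (C)(C)V, the unsyllabifiable consonants are /θ/, /ʒ/ (no codas are permitted; onsets may contain at most 2 consonants).
Epenthesis after each stranded consonant: /θ/ → /θu/, /ʒ/ → /ʒu/.

θuvuθuʃwefuʒu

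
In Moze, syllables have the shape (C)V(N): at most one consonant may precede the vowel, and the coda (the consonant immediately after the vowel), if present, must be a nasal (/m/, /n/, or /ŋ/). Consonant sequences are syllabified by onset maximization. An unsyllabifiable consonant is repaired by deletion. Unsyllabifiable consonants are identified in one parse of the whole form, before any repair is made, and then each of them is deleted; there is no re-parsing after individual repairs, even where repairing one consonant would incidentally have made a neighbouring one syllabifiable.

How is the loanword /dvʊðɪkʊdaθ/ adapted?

The consonants /d/, /θ/ cannot be parsed into a legal (C)V(N) syllable (only a nasal (/m/, /n/, or /ŋ/) is licensed in coda position; onsets are limited to one consonant).
Deletion applies to /d/, /θ/.

vʊðɪkʊda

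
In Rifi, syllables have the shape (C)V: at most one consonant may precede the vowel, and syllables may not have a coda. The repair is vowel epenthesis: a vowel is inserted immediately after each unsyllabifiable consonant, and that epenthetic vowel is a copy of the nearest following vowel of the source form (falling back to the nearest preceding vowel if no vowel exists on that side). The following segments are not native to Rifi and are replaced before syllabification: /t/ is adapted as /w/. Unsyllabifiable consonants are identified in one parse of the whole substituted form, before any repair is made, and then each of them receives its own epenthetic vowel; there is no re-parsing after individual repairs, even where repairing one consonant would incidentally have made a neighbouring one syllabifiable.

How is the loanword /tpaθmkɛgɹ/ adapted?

Substitution: /t/ → /w/, giving /wpaθmkɛgɹ/.
The consonants /w/, /θ/, /m/, /g/, /ɹ/ cannot be parsed into a legal (C)V syllable (no codas are permitted; onsets are limited to one consonant).
Each unlicensed consonant becomes the onset of a new syllable: /w/ → /wa/, /θ/ → /θɛ/, /m/ → /mɛ/, /g/ → /gɛ/, /ɹ/ → /ɹɛ/.

wapaθɛmɛkɛgɛɹɛ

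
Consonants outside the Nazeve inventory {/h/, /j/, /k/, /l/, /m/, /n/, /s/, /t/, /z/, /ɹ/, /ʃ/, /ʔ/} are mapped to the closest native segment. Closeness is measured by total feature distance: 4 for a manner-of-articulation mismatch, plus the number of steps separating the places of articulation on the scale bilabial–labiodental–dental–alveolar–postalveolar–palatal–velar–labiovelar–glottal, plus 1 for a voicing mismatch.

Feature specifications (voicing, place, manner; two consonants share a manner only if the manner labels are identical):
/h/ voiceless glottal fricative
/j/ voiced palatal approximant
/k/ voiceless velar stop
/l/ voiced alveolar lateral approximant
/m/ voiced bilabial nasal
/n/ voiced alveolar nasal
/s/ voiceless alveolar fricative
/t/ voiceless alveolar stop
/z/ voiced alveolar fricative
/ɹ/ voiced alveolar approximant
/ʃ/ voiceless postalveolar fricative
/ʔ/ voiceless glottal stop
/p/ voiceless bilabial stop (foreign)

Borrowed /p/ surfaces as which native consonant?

/t/ is closest: same manner (stop), place distance 3 (bilabial→alveolar), same voicing; total 3. Next closest is /m/ at distance 5.

t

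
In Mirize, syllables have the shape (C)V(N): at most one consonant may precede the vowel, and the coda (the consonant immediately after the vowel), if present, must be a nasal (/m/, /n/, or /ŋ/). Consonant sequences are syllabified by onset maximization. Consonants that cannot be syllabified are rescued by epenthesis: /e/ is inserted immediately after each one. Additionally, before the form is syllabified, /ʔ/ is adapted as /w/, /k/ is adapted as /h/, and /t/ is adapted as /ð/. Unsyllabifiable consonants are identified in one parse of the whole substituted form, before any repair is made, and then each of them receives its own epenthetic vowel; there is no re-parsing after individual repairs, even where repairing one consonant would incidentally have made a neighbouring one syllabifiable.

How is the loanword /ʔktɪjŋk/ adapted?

Substitution: /ʔ/ → /w/, /k/ → /h/, /t/ → /ð/, giving /whðɪjŋh/.
The consonants /w/, /h/, /j/, /ŋ/, /h/ cannot be parsed into a legal (C)V(N) syllable (only a nasal (/m/, /n/, or /ŋ/) is licensed in coda position; onsets are limited to one consonant).
Inserting the epenthetic vowel yields /w/ → /we/, /h/ → /he/, /j/ → /je/, /ŋ/ → /ŋe/, /h/ → /he/.

weheðɪjeŋehe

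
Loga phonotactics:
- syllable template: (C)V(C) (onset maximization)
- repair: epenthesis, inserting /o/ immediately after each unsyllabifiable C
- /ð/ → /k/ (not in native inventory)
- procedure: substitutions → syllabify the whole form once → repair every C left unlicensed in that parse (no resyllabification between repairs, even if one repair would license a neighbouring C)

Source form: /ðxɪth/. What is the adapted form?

koxɪtho

Substitution: /ð/ → /k/, giving /kxɪth/.
Under (C)V(C), the unsyllabifiable consonants are /k/, /h/ (at most one coda consonant is licensed; onsets are limited to one consonant).
Inserting the epenthetic vowel yields /k/ → /ko/, /h/ → /ho/.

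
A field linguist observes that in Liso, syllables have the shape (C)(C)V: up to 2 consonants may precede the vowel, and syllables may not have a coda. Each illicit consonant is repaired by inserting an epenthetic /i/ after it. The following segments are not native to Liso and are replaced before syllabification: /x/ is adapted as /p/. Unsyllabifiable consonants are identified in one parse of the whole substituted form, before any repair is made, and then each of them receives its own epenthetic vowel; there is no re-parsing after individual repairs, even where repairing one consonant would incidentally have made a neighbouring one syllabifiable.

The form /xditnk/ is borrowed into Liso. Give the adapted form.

pditiniki

Substitution: /x/ → /p/, giving /pditnk/.
Syllabifying with onset maximization leaves /t/, /n/, /k/ stranded (no codas are permitted; onsets may contain at most 2 consonants).
Inserting the epenthetic vowel yields /t/ → /ti/, /n/ → /ni/, /k/ → /ki/.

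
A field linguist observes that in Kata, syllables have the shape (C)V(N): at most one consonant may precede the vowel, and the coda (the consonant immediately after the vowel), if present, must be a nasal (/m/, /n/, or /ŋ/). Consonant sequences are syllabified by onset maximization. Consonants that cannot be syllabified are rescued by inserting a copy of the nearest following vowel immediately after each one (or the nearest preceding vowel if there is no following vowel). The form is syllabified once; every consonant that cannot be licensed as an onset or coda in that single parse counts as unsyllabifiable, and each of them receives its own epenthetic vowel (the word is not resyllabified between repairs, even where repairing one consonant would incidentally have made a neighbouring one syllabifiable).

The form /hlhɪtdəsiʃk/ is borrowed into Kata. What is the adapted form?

The consonants /h/, /l/, /t/, /ʃ/, /k/ cannot be parsed into a legal (C)V(N) syllable (only a nasal (/m/, /n/, or /ŋ/) is licensed in coda position; onsets are limited to one consonant).
Epenthesis after each stranded consonant: /h/ → /hɪ/, /l/ → /lɪ/, /t/ → /tə/, /ʃ/ → /ʃi/, /k/ → /ki/.

hɪlɪhɪtədəsiʃiki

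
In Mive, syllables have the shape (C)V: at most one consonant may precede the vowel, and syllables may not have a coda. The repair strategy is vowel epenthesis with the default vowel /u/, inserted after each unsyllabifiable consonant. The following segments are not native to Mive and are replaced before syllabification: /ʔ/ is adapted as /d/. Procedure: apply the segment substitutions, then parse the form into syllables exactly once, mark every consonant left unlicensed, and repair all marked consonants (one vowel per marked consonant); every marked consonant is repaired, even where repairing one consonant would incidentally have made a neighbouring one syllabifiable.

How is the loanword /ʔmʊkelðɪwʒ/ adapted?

Substitution: /ʔ/ → /d/, giving /dmʊkelðɪwʒ/.
Under (C)V, the unsyllabifiable consonants are /d/, /l/, /w/, /ʒ/ (no codas are permitted; onsets are limited to one consonant).
Epenthesis after each stranded consonant: /d/ → /du/, /l/ → /lu/, /w/ → /wu/, /ʒ/ → /ʒu/.

dumʊkeluðɪwuʒu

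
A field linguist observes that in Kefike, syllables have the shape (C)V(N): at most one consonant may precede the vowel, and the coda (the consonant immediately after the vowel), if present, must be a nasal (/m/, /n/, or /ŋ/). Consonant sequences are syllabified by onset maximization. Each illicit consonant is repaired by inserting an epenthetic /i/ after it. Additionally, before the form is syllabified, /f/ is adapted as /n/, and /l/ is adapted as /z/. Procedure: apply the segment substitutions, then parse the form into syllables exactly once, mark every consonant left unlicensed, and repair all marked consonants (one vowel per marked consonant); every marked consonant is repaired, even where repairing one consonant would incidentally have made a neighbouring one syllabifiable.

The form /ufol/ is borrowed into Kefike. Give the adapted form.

Substitution: /f/ → /n/, /l/ → /z/, giving /unoz/.
The consonants /z/ cannot be parsed into a legal (C)V(N) syllable (only a nasal (/m/, /n/, or /ŋ/) is licensed in coda position; onsets are limited to one consonant).
Each unlicensed consonant becomes the onset of a new syllable: /z/ → /zi/.

unozi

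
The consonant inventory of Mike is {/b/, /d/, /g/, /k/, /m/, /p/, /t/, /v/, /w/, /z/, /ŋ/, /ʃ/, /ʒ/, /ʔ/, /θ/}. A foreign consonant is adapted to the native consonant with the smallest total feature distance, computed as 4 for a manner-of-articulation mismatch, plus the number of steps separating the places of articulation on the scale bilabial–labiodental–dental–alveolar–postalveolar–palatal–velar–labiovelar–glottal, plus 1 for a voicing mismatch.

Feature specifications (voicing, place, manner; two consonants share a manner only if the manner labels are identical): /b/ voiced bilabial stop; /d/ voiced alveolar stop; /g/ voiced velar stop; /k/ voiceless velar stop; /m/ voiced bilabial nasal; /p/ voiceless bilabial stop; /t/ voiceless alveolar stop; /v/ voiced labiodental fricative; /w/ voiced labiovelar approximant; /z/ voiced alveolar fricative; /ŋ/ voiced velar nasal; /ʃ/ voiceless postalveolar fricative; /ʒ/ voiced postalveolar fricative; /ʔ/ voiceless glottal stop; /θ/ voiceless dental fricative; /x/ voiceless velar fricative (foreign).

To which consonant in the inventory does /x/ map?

/ʃ/ is closest: same manner (fricative), place distance 2 (velar→postalveolar), same voicing; total 2. Next closest is /ʒ/ at distance 3.

ʃ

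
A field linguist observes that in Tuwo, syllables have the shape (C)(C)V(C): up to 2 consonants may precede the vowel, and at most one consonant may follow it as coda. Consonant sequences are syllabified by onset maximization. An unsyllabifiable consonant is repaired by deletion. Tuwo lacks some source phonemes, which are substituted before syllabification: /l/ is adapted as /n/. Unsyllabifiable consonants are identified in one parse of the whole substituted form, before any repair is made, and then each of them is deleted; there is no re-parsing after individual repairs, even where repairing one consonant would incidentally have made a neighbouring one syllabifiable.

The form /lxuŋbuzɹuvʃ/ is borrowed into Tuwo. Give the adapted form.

nxuŋbuzɹuv

Substitution: /l/ → /n/, giving /nxuŋbuzɹuvʃ/.
The consonants /ʃ/ cannot be parsed into a legal (C)(C)V(C) syllable (at most one coda consonant is licensed; onsets may contain at most 2 consonants).
Each unlicensed consonant is deleted: /ʃ/.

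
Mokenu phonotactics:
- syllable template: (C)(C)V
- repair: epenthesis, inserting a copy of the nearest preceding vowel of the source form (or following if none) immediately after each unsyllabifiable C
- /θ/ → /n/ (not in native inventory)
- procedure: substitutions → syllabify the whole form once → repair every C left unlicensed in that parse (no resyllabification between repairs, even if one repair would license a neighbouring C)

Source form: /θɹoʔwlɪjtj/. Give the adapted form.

Substitution: /θ/ → /n/, giving /nɹoʔwlɪjtj/.
The consonants /ʔ/, /j/, /t/, /j/ cannot be parsed into a legal (C)(C)V syllable (no codas are permitted; onsets may contain at most 2 consonants).
Each unlicensed consonant becomes the onset of a new syllable: /ʔ/ → /ʔo/, /j/ → /jɪ/, /t/ → /tɪ/, /j/ → /jɪ/.

nɹoʔowlɪjɪtɪjɪ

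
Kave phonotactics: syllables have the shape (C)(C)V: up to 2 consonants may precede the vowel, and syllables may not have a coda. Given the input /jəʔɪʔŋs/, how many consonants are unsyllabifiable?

The consonants /ʔ/, /ŋ/, /s/ cannot be parsed into a legal (C)(C)V syllable (no codas are permitted; onsets may contain at most 2 consonants).

3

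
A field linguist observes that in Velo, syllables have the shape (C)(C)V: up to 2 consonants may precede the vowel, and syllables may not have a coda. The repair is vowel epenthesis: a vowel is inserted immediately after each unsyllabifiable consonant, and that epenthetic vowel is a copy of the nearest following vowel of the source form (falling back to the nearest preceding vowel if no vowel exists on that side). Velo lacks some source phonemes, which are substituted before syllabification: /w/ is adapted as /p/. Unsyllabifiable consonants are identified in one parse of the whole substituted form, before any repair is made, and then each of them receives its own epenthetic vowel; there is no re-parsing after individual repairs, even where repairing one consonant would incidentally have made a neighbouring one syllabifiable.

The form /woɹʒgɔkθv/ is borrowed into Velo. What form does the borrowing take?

poɹɔʒgɔkɔθɔvɔ

Substitution: /w/ → /p/, giving /poɹʒgɔkθv/.
The consonants /ɹ/, /k/, /θ/, /v/ cannot be parsed into a legal (C)(C)V syllable (no codas are permitted; onsets may contain at most 2 consonants).
Each unlicensed consonant becomes the onset of a new syllable: /ɹ/ → /ɹɔ/, /k/ → /kɔ/, /θ/ → /θɔ/, /v/ → /vɔ/.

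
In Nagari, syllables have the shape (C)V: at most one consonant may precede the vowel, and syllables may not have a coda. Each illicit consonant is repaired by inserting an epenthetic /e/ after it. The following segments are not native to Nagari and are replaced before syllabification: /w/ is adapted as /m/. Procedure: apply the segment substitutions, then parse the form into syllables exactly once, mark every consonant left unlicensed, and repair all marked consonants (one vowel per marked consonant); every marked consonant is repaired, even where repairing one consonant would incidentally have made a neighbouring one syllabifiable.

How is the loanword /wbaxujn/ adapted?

mebaxujene

Substitution: /w/ → /m/, giving /mbaxujn/.
Syllabifying with onset maximization leaves /m/, /j/, /n/ stranded (no codas are permitted; onsets are limited to one consonant).
Each unlicensed consonant becomes the onset of a new syllable: /m/ → /me/, /j/ → /je/, /n/ → /ne/.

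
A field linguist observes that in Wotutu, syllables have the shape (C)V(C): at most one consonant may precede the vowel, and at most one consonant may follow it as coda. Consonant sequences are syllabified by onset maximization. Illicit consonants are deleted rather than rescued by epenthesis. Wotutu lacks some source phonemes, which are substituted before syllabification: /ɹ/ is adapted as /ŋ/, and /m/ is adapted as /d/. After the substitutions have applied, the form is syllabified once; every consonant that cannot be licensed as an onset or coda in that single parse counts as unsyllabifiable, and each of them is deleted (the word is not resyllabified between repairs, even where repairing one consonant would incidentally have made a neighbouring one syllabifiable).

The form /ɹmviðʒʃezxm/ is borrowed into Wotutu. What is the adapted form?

viðʃez

Substitution: /ɹ/ → /ŋ/, /m/ → /d/, giving /ŋdviðʒʃezxd/.
Syllabifying with onset maximization leaves /ŋ/, /d/, /ʒ/, /x/, /d/ stranded (at most one coda consonant is licensed; onsets are limited to one consonant).
Each unlicensed consonant is deleted: /ŋ/, /d/, /ʒ/, /x/, /d/.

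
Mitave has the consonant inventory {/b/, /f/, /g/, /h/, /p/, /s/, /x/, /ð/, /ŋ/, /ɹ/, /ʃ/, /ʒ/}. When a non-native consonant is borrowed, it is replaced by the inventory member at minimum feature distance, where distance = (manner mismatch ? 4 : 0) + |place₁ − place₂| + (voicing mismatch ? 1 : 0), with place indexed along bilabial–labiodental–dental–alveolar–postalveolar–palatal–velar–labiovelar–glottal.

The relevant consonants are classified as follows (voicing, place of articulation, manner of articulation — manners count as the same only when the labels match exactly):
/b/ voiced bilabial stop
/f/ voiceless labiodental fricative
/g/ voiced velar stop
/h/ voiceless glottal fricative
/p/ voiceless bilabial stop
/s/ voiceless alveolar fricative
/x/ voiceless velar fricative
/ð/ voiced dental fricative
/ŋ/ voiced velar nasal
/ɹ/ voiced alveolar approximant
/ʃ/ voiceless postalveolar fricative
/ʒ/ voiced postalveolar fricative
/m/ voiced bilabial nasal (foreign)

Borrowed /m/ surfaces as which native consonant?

/b/ is closest: manner differs (nasal→stop, +4), place distance 0 (bilabial→bilabial), same voicing; total 4. Next closest is /p/ at distance 5.

b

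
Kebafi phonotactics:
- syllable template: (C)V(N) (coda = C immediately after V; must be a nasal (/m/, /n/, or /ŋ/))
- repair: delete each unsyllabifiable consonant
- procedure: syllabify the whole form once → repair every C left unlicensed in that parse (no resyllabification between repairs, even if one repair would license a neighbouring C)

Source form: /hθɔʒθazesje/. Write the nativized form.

θɔθazeje

Under (C)V(N), the unsyllabifiable consonants are /h/, /ʒ/, /s/ (only a nasal (/m/, /n/, or /ŋ/) is licensed in coda position; onsets are limited to one consonant).
Each unlicensed consonant is deleted: /h/, /ʒ/, /s/.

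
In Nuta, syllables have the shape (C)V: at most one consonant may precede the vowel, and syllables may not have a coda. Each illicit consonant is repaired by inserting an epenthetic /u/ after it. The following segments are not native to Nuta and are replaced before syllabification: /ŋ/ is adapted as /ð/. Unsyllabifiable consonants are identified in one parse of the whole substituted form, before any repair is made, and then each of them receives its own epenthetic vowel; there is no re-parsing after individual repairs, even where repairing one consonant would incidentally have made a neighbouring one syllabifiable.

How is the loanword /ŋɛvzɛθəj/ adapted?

Substitution: /ŋ/ → /ð/, giving /ðɛvzɛθəj/.
Under (C)V, the unsyllabifiable consonants are /v/, /j/ (no codas are permitted; onsets are limited to one consonant).
Each unlicensed consonant becomes the onset of a new syllable: /v/ → /vu/, /j/ → /ju/.

ðɛvuzɛθəju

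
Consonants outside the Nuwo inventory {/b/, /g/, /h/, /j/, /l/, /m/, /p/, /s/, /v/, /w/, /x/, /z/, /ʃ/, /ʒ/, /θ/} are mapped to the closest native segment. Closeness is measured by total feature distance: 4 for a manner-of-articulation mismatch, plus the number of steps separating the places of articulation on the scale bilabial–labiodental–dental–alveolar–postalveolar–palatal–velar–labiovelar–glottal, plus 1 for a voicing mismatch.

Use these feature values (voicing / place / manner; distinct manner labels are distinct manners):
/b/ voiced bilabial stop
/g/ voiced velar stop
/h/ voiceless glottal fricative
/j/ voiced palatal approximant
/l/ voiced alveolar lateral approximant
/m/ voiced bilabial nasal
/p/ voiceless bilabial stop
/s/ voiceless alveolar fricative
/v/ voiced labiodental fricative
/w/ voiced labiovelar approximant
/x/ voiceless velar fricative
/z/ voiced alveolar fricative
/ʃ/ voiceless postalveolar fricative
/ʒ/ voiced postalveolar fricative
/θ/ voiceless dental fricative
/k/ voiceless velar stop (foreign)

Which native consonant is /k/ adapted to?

/g/ is closest: same manner (stop), place distance 0 (velar→velar), voicing differs (+1); total 1. Next closest is /x/ at distance 4.

g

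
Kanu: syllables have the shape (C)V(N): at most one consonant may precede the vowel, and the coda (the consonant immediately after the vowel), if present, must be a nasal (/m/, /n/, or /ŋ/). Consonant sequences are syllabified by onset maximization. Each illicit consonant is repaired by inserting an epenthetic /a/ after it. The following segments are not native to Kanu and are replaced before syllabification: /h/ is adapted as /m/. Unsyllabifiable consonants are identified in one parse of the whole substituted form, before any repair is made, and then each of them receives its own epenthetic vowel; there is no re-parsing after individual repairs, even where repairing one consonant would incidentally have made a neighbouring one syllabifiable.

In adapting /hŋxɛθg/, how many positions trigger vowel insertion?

After substitution the input is /mŋxɛθg/.
The unsyllabifiable consonants are /m/, /ŋ/, /θ/, /g/; each receives one epenthetic vowel.

4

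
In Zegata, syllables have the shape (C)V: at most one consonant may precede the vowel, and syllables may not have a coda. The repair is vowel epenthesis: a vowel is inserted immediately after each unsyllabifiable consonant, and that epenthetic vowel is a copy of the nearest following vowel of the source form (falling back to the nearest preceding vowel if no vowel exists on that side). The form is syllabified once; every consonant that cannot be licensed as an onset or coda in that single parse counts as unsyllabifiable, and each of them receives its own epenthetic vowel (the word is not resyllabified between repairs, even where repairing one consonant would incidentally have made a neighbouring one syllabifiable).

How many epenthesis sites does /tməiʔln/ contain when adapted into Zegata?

4

The unsyllabifiable consonants are /t/, /ʔ/, /l/, /n/; each receives one epenthetic vowel.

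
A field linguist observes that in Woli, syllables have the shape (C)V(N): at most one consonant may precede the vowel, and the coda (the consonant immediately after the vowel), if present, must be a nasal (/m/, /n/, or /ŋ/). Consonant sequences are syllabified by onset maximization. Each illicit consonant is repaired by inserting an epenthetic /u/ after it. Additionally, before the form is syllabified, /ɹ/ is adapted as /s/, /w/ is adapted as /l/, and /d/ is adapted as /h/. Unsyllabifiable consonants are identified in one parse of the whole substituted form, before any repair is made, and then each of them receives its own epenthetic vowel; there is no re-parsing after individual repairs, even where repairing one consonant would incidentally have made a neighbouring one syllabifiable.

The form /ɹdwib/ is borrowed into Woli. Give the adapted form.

Substitution: /ɹ/ → /s/, /d/ → /h/, /w/ → /l/, giving /shlib/.
Under (C)V(N), the unsyllabifiable consonants are /s/, /h/, /b/ (only a nasal (/m/, /n/, or /ŋ/) is licensed in coda position; onsets are limited to one consonant).
Inserting the epenthetic vowel yields /s/ → /su/, /h/ → /hu/, /b/ → /bu/.

suhulibu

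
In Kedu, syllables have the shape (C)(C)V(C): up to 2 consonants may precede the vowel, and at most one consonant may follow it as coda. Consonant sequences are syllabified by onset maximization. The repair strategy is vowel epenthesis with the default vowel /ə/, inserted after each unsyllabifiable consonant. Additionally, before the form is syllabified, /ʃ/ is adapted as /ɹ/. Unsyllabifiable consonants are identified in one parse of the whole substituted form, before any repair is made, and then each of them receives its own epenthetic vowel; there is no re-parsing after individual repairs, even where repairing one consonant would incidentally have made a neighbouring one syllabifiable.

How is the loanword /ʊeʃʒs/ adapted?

ʊeɹʒəsə

Substitution: /ʃ/ → /ɹ/, giving /ʊeɹʒs/.
Syllabifying with onset maximization leaves /ʒ/, /s/ stranded (at most one coda consonant is licensed; onsets may contain at most 2 consonants).
Epenthesis after each stranded consonant: /ʒ/ → /ʒə/, /s/ → /sə/.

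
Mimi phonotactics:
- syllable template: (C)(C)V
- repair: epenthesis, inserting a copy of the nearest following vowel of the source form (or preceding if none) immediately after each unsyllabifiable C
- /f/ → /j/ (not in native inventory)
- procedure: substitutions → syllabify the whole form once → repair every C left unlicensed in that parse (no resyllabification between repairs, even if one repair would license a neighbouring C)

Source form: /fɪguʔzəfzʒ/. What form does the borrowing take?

jɪguʔzəjəzəʒə

Substitution: /f/ → /j/, giving /jɪguʔzəjzʒ/.
Syllabifying with onset maximization leaves /j/, /z/, /ʒ/ stranded (no codas are permitted; onsets may contain at most 2 consonants).
Each unlicensed consonant becomes the onset of a new syllable: /j/ → /jə/, /z/ → /zə/, /ʒ/ → /ʒə/.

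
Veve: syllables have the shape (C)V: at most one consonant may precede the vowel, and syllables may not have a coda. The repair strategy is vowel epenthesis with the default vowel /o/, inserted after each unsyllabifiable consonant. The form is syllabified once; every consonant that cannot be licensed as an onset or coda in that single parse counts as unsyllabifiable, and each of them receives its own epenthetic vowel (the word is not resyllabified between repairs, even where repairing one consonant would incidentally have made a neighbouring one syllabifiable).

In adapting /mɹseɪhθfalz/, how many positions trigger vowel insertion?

6

The unsyllabifiable consonants are /m/, /ɹ/, /h/, /θ/, /l/, /z/; each receives one epenthetic vowel.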